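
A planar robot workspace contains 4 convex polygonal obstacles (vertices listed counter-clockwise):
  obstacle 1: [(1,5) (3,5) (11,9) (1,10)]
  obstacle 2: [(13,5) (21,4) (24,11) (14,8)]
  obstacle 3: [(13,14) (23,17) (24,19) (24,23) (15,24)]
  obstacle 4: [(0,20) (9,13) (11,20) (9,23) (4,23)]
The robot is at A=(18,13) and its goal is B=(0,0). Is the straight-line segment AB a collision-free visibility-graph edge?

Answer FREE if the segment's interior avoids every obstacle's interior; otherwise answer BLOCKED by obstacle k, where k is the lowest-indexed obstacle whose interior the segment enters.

Obstacle 1 [(1,5) (3,5) (11,9) (1,10)]:
  edge (1,5)–(3,5): clear
  edge (3,5)–(11,9): clear
  edge (11,9)–(1,10): clear
  edge (1,10)–(1,5): clear
  midpoint (9,13/2) outside
  → clear
Obstacle 2 [(13,5) (21,4) (24,11) (14,8)]:
  edge (13,5)–(21,4): clear
  edge (21,4)–(24,11): clear
  edge (24,11)–(14,8): clear
  edge (14,8)–(13,5): clear
  midpoint (9,13/2) outside
  → clear
Obstacle 3 [(13,14) (23,17) (24,19) (24,23) (15,24)]:
  edge (13,14)–(23,17): clear
  edge (23,17)–(24,19): clear
  edge (24,19)–(24,23): clear
  edge (24,23)–(15,24): clear
  edge (15,24)–(13,14): clear
  midpoint (9,13/2) outside
  → clear
Obstacle 4 [(0,20) (9,13) (11,20) (9,23) (4,23)]:
  edge (0,20)–(9,13): clear
  edge (9,13)–(11,20): clear
  edge (11,20)–(9,23): clear
  edge (9,23)–(4,23): clear
  edge (4,23)–(0,20): clear
  midpoint (9,13/2) outside
  → clear

FREE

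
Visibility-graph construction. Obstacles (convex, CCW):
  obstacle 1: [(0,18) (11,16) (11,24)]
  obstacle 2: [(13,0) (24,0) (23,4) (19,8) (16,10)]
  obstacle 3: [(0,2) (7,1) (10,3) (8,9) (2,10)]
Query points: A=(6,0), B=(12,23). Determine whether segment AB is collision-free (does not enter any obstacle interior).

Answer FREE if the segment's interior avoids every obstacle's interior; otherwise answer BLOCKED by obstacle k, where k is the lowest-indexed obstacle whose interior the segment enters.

BLOCKED by obstacle 1

Obstacle 1 [(0,18) (11,16) (11,24)]:
  edge (0,18)–(11,16): crosses AB
  edge (11,16)–(11,24): crosses AB
  edge (11,24)–(0,18): clear
  → BLOCKED
Obstacle 2 [(13,0) (24,0) (23,4) (19,8) (16,10)]:
  edge (13,0)–(24,0): clear
  edge (24,0)–(23,4): clear
  edge (23,4)–(19,8): clear
  edge (19,8)–(16,10): clear
  edge (16,10)–(13,0): clear
  midpoint (9,23/2) outside
  → clear
Obstacle 3 [(0,2) (7,1) (10,3) (8,9) (2,10)]:
  edge (0,2)–(7,1): crosses AB
  edge (7,1)–(10,3): clear
  edge (10,3)–(8,9): crosses AB
  edge (8,9)–(2,10): clear
  edge (2,10)–(0,2): clear
  → BLOCKED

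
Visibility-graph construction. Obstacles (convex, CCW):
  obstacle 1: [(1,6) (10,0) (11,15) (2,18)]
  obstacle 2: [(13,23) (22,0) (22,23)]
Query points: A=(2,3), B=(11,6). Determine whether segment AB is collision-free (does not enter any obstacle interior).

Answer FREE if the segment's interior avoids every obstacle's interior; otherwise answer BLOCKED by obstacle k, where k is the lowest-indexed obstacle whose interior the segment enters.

Obstacle 1 [(1,6) (10,0) (11,15) (2,18)]:
  edge (1,6)–(10,0): crosses AB
  edge (10,0)–(11,15): crosses AB
  edge (11,15)–(2,18): clear
  edge (2,18)–(1,6): clear
  → BLOCKED
Obstacle 2 [(13,23) (22,0) (22,23)]:
  edge (13,23)–(22,0): clear
  edge (22,0)–(22,23): clear
  edge (22,23)–(13,23): clear
  midpoint (13/2,9/2) outside
  → clear

BLOCKED by obstacle 1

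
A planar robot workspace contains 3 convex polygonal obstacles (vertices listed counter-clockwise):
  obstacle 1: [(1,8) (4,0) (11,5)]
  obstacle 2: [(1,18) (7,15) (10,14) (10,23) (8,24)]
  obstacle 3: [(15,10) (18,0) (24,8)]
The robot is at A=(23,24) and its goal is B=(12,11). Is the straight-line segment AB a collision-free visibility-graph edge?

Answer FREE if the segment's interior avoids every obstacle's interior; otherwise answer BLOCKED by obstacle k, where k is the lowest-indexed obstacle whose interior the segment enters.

FREE

Obstacle 1 [(1,8) (4,0) (11,5)]:
  edge (1,8)–(4,0): clear
  edge (4,0)–(11,5): clear
  edge (11,5)–(1,8): clear
  midpoint (35/2,35/2) outside
  → clear
Obstacle 2 [(1,18) (7,15) (10,14) (10,23) (8,24)]:
  edge (1,18)–(7,15): clear
  edge (7,15)–(10,14): clear
  edge (10,14)–(10,23): clear
  edge (10,23)–(8,24): clear
  edge (8,24)–(1,18): clear
  midpoint (35/2,35/2) outside
  → clear
Obstacle 3 [(15,10) (18,0) (24,8)]:
  edge (15,10)–(18,0): clear
  edge (18,0)–(24,8): clear
  edge (24,8)–(15,10): clear
  midpoint (35/2,35/2) outside
  → clear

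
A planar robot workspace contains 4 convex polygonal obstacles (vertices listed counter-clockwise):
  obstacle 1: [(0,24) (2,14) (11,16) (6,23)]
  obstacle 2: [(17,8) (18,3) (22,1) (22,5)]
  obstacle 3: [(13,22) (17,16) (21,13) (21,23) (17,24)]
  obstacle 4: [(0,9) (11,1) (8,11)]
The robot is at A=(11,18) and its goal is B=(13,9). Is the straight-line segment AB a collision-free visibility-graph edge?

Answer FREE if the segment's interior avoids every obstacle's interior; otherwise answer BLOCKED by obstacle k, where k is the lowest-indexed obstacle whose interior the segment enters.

Obstacle 1 [(0,24) (2,14) (11,16) (6,23)]:
  edge (0,24)–(2,14): clear
  edge (2,14)–(11,16): clear
  edge (11,16)–(6,23): clear
  edge (6,23)–(0,24): clear
  midpoint (12,27/2) outside
  → clear
Obstacle 2 [(17,8) (18,3) (22,1) (22,5)]:
  edge (17,8)–(18,3): clear
  edge (18,3)–(22,1): clear
  edge (22,1)–(22,5): clear
  edge (22,5)–(17,8): clear
  midpoint (12,27/2) outside
  → clear
Obstacle 3 [(13,22) (17,16) (21,13) (21,23) (17,24)]:
  edge (13,22)–(17,16): clear
  edge (17,16)–(21,13): clear
  edge (21,13)–(21,23): clear
  edge (21,23)–(17,24): clear
  edge (17,24)–(13,22): clear
  midpoint (12,27/2) outside
  → clear
Obstacle 4 [(0,9) (11,1) (8,11)]:
  edge (0,9)–(11,1): clear
  edge (11,1)–(8,11): clear
  edge (8,11)–(0,9): clear
  midpoint (12,27/2) outside
  → clear

FREE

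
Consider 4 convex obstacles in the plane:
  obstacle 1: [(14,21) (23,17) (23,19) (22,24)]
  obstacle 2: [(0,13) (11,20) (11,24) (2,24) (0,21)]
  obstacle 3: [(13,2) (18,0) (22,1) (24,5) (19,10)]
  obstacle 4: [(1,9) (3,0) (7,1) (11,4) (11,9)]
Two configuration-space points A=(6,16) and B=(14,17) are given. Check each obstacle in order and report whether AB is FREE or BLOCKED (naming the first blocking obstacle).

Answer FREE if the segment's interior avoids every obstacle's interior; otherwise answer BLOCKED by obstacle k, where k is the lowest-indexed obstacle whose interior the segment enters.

FREE

Obstacle 1 [(14,21) (23,17) (23,19) (22,24)]:
  edge (14,21)–(23,17): clear
  edge (23,17)–(23,19): clear
  edge (23,19)–(22,24): clear
  edge (22,24)–(14,21): clear
  midpoint (10,33/2) outside
  → clear
Obstacle 2 [(0,13) (11,20) (11,24) (2,24) (0,21)]:
  edge (0,13)–(11,20): clear
  edge (11,20)–(11,24): clear
  edge (11,24)–(2,24): clear
  edge (2,24)–(0,21): clear
  edge (0,21)–(0,13): clear
  midpoint (10,33/2) outside
  → clear
Obstacle 3 [(13,2) (18,0) (22,1) (24,5) (19,10)]:
  edge (13,2)–(18,0): clear
  edge (18,0)–(22,1): clear
  edge (22,1)–(24,5): clear
  edge (24,5)–(19,10): clear
  edge (19,10)–(13,2): clear
  midpoint (10,33/2) outside
  → clear
Obstacle 4 [(1,9) (3,0) (7,1) (11,4) (11,9)]:
  edge (1,9)–(3,0): clear
  edge (3,0)–(7,1): clear
  edge (7,1)–(11,4): clear
  edge (11,4)–(11,9): clear
  edge (11,9)–(1,9): clear
  midpoint (10,33/2) outside
  → clear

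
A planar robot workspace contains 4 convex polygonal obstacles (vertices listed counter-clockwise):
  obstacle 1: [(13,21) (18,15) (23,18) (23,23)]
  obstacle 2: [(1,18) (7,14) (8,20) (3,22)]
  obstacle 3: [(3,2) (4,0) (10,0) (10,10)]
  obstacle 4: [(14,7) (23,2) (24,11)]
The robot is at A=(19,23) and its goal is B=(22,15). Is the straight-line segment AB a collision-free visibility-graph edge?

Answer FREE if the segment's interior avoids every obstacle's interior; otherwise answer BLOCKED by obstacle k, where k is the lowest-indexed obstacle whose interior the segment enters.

Obstacle 1 [(13,21) (18,15) (23,18) (23,23)]:
  edge (13,21)–(18,15): clear
  edge (18,15)–(23,18): crosses AB
  edge (23,18)–(23,23): clear
  edge (23,23)–(13,21): crosses AB
  → BLOCKED
Obstacle 2 [(1,18) (7,14) (8,20) (3,22)]:
  edge (1,18)–(7,14): clear
  edge (7,14)–(8,20): clear
  edge (8,20)–(3,22): clear
  edge (3,22)–(1,18): clear
  midpoint (41/2,19) outside
  → clear
Obstacle 3 [(3,2) (4,0) (10,0) (10,10)]:
  edge (3,2)–(4,0): clear
  edge (4,0)–(10,0): clear
  edge (10,0)–(10,10): clear
  edge (10,10)–(3,2): clear
  midpoint (41/2,19) outside
  → clear
Obstacle 4 [(14,7) (23,2) (24,11)]:
  edge (14,7)–(23,2): clear
  edge (23,2)–(24,11): clear
  edge (24,11)–(14,7): clear
  midpoint (41/2,19) outside
  → clear

BLOCKED by obstacle 1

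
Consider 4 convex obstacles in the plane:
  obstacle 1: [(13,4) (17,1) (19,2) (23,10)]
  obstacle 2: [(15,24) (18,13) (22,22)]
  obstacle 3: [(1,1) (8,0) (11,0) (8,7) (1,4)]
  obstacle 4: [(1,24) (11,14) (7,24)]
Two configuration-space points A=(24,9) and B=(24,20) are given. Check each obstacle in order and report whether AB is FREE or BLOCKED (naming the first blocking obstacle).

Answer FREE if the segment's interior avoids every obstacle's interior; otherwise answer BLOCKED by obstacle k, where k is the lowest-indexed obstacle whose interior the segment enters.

FREE

Obstacle 1 [(13,4) (17,1) (19,2) (23,10)]:
  edge (13,4)–(17,1): clear
  edge (17,1)–(19,2): clear
  edge (19,2)–(23,10): clear
  edge (23,10)–(13,4): clear
  midpoint (24,29/2) outside
  → clear
Obstacle 2 [(15,24) (18,13) (22,22)]:
  edge (15,24)–(18,13): clear
  edge (18,13)–(22,22): clear
  edge (22,22)–(15,24): clear
  midpoint (24,29/2) outside
  → clear
Obstacle 3 [(1,1) (8,0) (11,0) (8,7) (1,4)]:
  edge (1,1)–(8,0): clear
  edge (8,0)–(11,0): clear
  edge (11,0)–(8,7): clear
  edge (8,7)–(1,4): clear
  edge (1,4)–(1,1): clear
  midpoint (24,29/2) outside
  → clear
Obstacle 4 [(1,24) (11,14) (7,24)]:
  edge (1,24)–(11,14): clear
  edge (11,14)–(7,24): clear
  edge (7,24)–(1,24): clear
  midpoint (24,29/2) outside
  → clear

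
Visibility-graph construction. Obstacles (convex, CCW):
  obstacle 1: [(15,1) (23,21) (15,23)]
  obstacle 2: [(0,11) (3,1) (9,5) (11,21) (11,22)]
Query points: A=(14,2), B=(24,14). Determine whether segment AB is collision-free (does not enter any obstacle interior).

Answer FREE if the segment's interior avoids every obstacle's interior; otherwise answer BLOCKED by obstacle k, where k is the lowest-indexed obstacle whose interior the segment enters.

BLOCKED by obstacle 1

Obstacle 1 [(15,1) (23,21) (15,23)]:
  edge (15,1)–(23,21): crosses AB
  edge (23,21)–(15,23): clear
  edge (15,23)–(15,1): crosses AB
  → BLOCKED
Obstacle 2 [(0,11) (3,1) (9,5) (11,21) (11,22)]:
  edge (0,11)–(3,1): clear
  edge (3,1)–(9,5): clear
  edge (9,5)–(11,21): clear
  edge (11,21)–(11,22): clear
  edge (11,22)–(0,11): clear
  midpoint (19,8) outside
  → clear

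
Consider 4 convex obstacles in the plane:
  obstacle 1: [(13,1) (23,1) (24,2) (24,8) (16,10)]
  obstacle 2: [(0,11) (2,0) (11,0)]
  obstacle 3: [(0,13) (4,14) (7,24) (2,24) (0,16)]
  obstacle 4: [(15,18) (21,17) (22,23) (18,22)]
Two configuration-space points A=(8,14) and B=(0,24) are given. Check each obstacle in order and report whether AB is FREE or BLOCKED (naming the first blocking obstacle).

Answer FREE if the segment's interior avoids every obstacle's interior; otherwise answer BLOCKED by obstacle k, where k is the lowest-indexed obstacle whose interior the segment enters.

Obstacle 1 [(13,1) (23,1) (24,2) (24,8) (16,10)]:
  edge (13,1)–(23,1): clear
  edge (23,1)–(24,2): clear
  edge (24,2)–(24,8): clear
  edge (24,8)–(16,10): clear
  edge (16,10)–(13,1): clear
  midpoint (4,19) outside
  → clear
Obstacle 2 [(0,11) (2,0) (11,0)]:
  edge (0,11)–(2,0): clear
  edge (2,0)–(11,0): clear
  edge (11,0)–(0,11): clear
  midpoint (4,19) outside
  → clear
Obstacle 3 [(0,13) (4,14) (7,24) (2,24) (0,16)]:
  edge (0,13)–(4,14): clear
  edge (4,14)–(7,24): crosses AB
  edge (7,24)–(2,24): clear
  edge (2,24)–(0,16): crosses AB
  edge (0,16)–(0,13): clear
  → BLOCKED
Obstacle 4 [(15,18) (21,17) (22,23) (18,22)]:
  edge (15,18)–(21,17): clear
  edge (21,17)–(22,23): clear
  edge (22,23)–(18,22): clear
  edge (18,22)–(15,18): clear
  midpoint (4,19) outside
  → clear

BLOCKED by obstacle 3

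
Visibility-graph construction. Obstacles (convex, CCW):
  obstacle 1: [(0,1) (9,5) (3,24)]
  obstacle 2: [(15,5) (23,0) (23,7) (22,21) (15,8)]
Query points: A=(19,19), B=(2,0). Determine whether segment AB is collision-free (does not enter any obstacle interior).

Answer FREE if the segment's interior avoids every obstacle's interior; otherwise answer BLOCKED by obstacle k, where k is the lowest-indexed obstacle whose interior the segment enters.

BLOCKED by obstacle 1

Obstacle 1 [(0,1) (9,5) (3,24)]:
  edge (0,1)–(9,5): crosses AB
  edge (9,5)–(3,24): crosses AB
  edge (3,24)–(0,1): clear
  → BLOCKED
Obstacle 2 [(15,5) (23,0) (23,7) (22,21) (15,8)]:
  edge (15,5)–(23,0): clear
  edge (23,0)–(23,7): clear
  edge (23,7)–(22,21): clear
  edge (22,21)–(15,8): clear
  edge (15,8)–(15,5): clear
  midpoint (21/2,19/2) outside
  → clear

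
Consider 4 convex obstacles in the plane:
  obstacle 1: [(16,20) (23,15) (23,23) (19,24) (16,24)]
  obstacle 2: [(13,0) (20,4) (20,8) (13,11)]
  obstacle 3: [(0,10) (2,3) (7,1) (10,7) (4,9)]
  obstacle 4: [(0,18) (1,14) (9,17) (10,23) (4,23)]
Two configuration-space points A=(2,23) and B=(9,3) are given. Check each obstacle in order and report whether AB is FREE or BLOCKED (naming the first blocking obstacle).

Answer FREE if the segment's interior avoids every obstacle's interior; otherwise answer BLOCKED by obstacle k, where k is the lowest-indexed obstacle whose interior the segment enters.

BLOCKED by obstacle 3

Obstacle 1 [(16,20) (23,15) (23,23) (19,24) (16,24)]:
  edge (16,20)–(23,15): clear
  edge (23,15)–(23,23): clear
  edge (23,23)–(19,24): clear
  edge (19,24)–(16,24): clear
  edge (16,24)–(16,20): clear
  midpoint (11/2,13) outside
  → clear
Obstacle 2 [(13,0) (20,4) (20,8) (13,11)]:
  edge (13,0)–(20,4): clear
  edge (20,4)–(20,8): clear
  edge (20,8)–(13,11): clear
  edge (13,11)–(13,0): clear
  midpoint (11/2,13) outside
  → clear
Obstacle 3 [(0,10) (2,3) (7,1) (10,7) (4,9)]:
  edge (0,10)–(2,3): clear
  edge (2,3)–(7,1): clear
  edge (7,1)–(10,7): crosses AB
  edge (10,7)–(4,9): crosses AB
  edge (4,9)–(0,10): clear
  → BLOCKED
Obstacle 4 [(0,18) (1,14) (9,17) (10,23) (4,23)]:
  edge (0,18)–(1,14): clear
  edge (1,14)–(9,17): crosses AB
  edge (9,17)–(10,23): clear
  edge (10,23)–(4,23): clear
  edge (4,23)–(0,18): crosses AB
  → BLOCKED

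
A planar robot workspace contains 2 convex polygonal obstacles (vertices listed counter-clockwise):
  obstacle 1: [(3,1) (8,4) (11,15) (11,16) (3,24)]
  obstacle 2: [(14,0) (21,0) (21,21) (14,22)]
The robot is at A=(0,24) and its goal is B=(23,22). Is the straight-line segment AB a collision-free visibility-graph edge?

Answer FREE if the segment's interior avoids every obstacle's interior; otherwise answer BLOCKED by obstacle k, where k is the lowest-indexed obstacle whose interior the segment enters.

Obstacle 1 [(3,1) (8,4) (11,15) (11,16) (3,24)]:
  edge (3,1)–(8,4): clear
  edge (8,4)–(11,15): clear
  edge (11,15)–(11,16): clear
  edge (11,16)–(3,24): crosses AB
  edge (3,24)–(3,1): crosses AB
  → BLOCKED
Obstacle 2 [(14,0) (21,0) (21,21) (14,22)]:
  edge (14,0)–(21,0): clear
  edge (21,0)–(21,21): clear
  edge (21,21)–(14,22): clear
  edge (14,22)–(14,0): clear
  midpoint (23/2,23) outside
  → clear

BLOCKED by obstacle 1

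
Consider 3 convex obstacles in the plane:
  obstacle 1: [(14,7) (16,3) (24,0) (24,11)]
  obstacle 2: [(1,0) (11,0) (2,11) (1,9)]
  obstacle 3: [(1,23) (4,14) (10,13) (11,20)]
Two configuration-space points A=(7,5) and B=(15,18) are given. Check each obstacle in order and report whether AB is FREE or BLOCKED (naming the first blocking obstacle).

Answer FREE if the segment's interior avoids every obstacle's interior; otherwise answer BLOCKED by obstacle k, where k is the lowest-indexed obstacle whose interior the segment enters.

Obstacle 1 [(14,7) (16,3) (24,0) (24,11)]:
  edge (14,7)–(16,3): clear
  edge (16,3)–(24,0): clear
  edge (24,0)–(24,11): clear
  edge (24,11)–(14,7): clear
  midpoint (11,23/2) outside
  → clear
Obstacle 2 [(1,0) (11,0) (2,11) (1,9)]:
  edge (1,0)–(11,0): clear
  edge (11,0)–(2,11): clear
  edge (2,11)–(1,9): clear
  edge (1,9)–(1,0): clear
  midpoint (11,23/2) outside
  → clear
Obstacle 3 [(1,23) (4,14) (10,13) (11,20)]:
  edge (1,23)–(4,14): clear
  edge (4,14)–(10,13): clear
  edge (10,13)–(11,20): clear
  edge (11,20)–(1,23): clear
  midpoint (11,23/2) outside
  → clear

FREE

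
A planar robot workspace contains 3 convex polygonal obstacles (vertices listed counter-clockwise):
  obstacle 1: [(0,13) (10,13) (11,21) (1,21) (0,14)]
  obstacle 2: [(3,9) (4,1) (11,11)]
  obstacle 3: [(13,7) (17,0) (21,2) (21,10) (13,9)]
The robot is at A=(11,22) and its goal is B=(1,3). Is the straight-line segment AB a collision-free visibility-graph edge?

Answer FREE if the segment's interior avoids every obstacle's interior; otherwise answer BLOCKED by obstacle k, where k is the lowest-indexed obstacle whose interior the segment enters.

BLOCKED by obstacle 1

Obstacle 1 [(0,13) (10,13) (11,21) (1,21) (0,14)]:
  edge (0,13)–(10,13): crosses AB
  edge (10,13)–(11,21): clear
  edge (11,21)–(1,21): crosses AB
  edge (1,21)–(0,14): clear
  edge (0,14)–(0,13): clear
  → BLOCKED
Obstacle 2 [(3,9) (4,1) (11,11)]:
  edge (3,9)–(4,1): crosses AB
  edge (4,1)–(11,11): clear
  edge (11,11)–(3,9): crosses AB
  → BLOCKED
Obstacle 3 [(13,7) (17,0) (21,2) (21,10) (13,9)]:
  edge (13,7)–(17,0): clear
  edge (17,0)–(21,2): clear
  edge (21,2)–(21,10): clear
  edge (21,10)–(13,9): clear
  edge (13,9)–(13,7): clear
  midpoint (6,25/2) outside
  → clear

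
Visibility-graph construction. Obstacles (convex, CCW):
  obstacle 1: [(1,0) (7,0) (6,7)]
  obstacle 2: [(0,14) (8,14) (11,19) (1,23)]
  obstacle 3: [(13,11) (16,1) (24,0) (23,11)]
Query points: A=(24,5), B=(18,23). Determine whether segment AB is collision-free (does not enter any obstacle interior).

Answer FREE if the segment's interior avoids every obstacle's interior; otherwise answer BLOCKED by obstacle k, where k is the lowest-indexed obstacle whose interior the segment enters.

BLOCKED by obstacle 3

Obstacle 1 [(1,0) (7,0) (6,7)]:
  edge (1,0)–(7,0): clear
  edge (7,0)–(6,7): clear
  edge (6,7)–(1,0): clear
  midpoint (21,14) outside
  → clear
Obstacle 2 [(0,14) (8,14) (11,19) (1,23)]:
  edge (0,14)–(8,14): clear
  edge (8,14)–(11,19): clear
  edge (11,19)–(1,23): clear
  edge (1,23)–(0,14): clear
  midpoint (21,14) outside
  → clear
Obstacle 3 [(13,11) (16,1) (24,0) (23,11)]:
  edge (13,11)–(16,1): clear
  edge (16,1)–(24,0): clear
  edge (24,0)–(23,11): crosses AB
  edge (23,11)–(13,11): crosses AB
  → BLOCKED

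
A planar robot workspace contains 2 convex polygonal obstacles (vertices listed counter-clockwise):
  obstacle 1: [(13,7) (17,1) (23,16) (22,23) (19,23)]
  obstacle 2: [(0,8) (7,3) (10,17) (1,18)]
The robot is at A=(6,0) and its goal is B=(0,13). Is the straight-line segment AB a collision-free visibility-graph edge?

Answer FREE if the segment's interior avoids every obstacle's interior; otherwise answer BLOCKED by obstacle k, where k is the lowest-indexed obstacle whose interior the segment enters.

Obstacle 1 [(13,7) (17,1) (23,16) (22,23) (19,23)]:
  edge (13,7)–(17,1): clear
  edge (17,1)–(23,16): clear
  edge (23,16)–(22,23): clear
  edge (22,23)–(19,23): clear
  edge (19,23)–(13,7): clear
  midpoint (3,13/2) outside
  → clear
Obstacle 2 [(0,8) (7,3) (10,17) (1,18)]:
  edge (0,8)–(7,3): crosses AB
  edge (7,3)–(10,17): clear
  edge (10,17)–(1,18): clear
  edge (1,18)–(0,8): crosses AB
  → BLOCKED

BLOCKED by obstacle 2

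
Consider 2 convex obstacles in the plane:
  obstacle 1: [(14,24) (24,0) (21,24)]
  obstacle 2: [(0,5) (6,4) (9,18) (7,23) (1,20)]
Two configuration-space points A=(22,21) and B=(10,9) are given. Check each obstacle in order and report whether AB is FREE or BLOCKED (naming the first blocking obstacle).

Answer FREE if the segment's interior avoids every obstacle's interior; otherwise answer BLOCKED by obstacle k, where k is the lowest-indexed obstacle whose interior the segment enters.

BLOCKED by obstacle 1

Obstacle 1 [(14,24) (24,0) (21,24)]:
  edge (14,24)–(24,0): crosses AB
  edge (24,0)–(21,24): crosses AB
  edge (21,24)–(14,24): clear
  → BLOCKED
Obstacle 2 [(0,5) (6,4) (9,18) (7,23) (1,20)]:
  edge (0,5)–(6,4): clear
  edge (6,4)–(9,18): clear
  edge (9,18)–(7,23): clear
  edge (7,23)–(1,20): clear
  edge (1,20)–(0,5): clear
  midpoint (16,15) outside
  → clear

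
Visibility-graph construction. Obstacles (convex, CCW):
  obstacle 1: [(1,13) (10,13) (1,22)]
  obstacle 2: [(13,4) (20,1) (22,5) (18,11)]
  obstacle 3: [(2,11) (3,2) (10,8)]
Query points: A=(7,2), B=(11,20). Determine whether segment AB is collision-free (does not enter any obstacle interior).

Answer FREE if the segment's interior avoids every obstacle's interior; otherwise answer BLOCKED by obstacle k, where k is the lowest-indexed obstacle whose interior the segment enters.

Obstacle 1 [(1,13) (10,13) (1,22)]:
  edge (1,13)–(10,13): crosses AB
  edge (10,13)–(1,22): crosses AB
  edge (1,22)–(1,13): clear
  → BLOCKED
Obstacle 2 [(13,4) (20,1) (22,5) (18,11)]:
  edge (13,4)–(20,1): clear
  edge (20,1)–(22,5): clear
  edge (22,5)–(18,11): clear
  edge (18,11)–(13,4): clear
  midpoint (9,11) outside
  → clear
Obstacle 3 [(2,11) (3,2) (10,8)]:
  edge (2,11)–(3,2): clear
  edge (3,2)–(10,8): crosses AB
  edge (10,8)–(2,11): crosses AB
  → BLOCKED

BLOCKED by obstacle 1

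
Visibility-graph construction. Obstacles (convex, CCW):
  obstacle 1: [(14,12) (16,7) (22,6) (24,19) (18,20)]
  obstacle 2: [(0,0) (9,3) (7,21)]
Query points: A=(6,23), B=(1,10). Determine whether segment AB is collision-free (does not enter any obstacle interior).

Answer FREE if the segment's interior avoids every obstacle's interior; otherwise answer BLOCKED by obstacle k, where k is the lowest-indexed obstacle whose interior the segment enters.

FREE

Obstacle 1 [(14,12) (16,7) (22,6) (24,19) (18,20)]:
  edge (14,12)–(16,7): clear
  edge (16,7)–(22,6): clear
  edge (22,6)–(24,19): clear
  edge (24,19)–(18,20): clear
  edge (18,20)–(14,12): clear
  midpoint (7/2,33/2) outside
  → clear
Obstacle 2 [(0,0) (9,3) (7,21)]:
  edge (0,0)–(9,3): clear
  edge (9,3)–(7,21): clear
  edge (7,21)–(0,0): clear
  midpoint (7/2,33/2) outside
  → clear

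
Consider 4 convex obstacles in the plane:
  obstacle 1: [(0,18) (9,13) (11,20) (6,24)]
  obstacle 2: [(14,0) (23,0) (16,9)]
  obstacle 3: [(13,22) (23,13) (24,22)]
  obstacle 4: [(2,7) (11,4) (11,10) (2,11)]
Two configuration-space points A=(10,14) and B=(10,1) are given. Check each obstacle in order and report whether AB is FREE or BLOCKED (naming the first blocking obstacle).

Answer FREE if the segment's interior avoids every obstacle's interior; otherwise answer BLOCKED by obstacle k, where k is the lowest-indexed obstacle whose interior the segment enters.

Obstacle 1 [(0,18) (9,13) (11,20) (6,24)]:
  edge (0,18)–(9,13): clear
  edge (9,13)–(11,20): clear
  edge (11,20)–(6,24): clear
  edge (6,24)–(0,18): clear
  midpoint (10,15/2) outside
  → clear
Obstacle 2 [(14,0) (23,0) (16,9)]:
  edge (14,0)–(23,0): clear
  edge (23,0)–(16,9): clear
  edge (16,9)–(14,0): clear
  midpoint (10,15/2) outside
  → clear
Obstacle 3 [(13,22) (23,13) (24,22)]:
  edge (13,22)–(23,13): clear
  edge (23,13)–(24,22): clear
  edge (24,22)–(13,22): clear
  midpoint (10,15/2) outside
  → clear
Obstacle 4 [(2,7) (11,4) (11,10) (2,11)]:
  edge (2,7)–(11,4): crosses AB
  edge (11,4)–(11,10): clear
  edge (11,10)–(2,11): crosses AB
  edge (2,11)–(2,7): clear
  → BLOCKED

BLOCKED by obstacle 4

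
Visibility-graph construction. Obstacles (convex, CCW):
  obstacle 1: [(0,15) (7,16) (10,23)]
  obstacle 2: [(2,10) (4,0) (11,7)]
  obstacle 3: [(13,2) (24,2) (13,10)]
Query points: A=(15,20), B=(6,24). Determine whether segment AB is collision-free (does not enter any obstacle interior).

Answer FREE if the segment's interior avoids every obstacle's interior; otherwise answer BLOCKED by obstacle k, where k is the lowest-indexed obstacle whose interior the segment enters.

BLOCKED by obstacle 1

Obstacle 1 [(0,15) (7,16) (10,23)]:
  edge (0,15)–(7,16): clear
  edge (7,16)–(10,23): crosses AB
  edge (10,23)–(0,15): crosses AB
  → BLOCKED
Obstacle 2 [(2,10) (4,0) (11,7)]:
  edge (2,10)–(4,0): clear
  edge (4,0)–(11,7): clear
  edge (11,7)–(2,10): clear
  midpoint (21/2,22) outside
  → clear
Obstacle 3 [(13,2) (24,2) (13,10)]:
  edge (13,2)–(24,2): clear
  edge (24,2)–(13,10): clear
  edge (13,10)–(13,2): clear
  midpoint (21/2,22) outside
  → clear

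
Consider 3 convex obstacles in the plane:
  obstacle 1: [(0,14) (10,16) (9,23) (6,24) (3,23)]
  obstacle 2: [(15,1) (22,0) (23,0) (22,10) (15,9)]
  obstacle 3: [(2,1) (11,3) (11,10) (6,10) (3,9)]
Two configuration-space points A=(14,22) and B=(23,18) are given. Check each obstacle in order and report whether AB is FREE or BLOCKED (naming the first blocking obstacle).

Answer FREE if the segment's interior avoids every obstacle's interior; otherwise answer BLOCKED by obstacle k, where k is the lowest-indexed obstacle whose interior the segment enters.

FREE

Obstacle 1 [(0,14) (10,16) (9,23) (6,24) (3,23)]:
  edge (0,14)–(10,16): clear
  edge (10,16)–(9,23): clear
  edge (9,23)–(6,24): clear
  edge (6,24)–(3,23): clear
  edge (3,23)–(0,14): clear
  midpoint (37/2,20) outside
  → clear
Obstacle 2 [(15,1) (22,0) (23,0) (22,10) (15,9)]:
  edge (15,1)–(22,0): clear
  edge (22,0)–(23,0): clear
  edge (23,0)–(22,10): clear
  edge (22,10)–(15,9): clear
  edge (15,9)–(15,1): clear
  midpoint (37/2,20) outside
  → clear
Obstacle 3 [(2,1) (11,3) (11,10) (6,10) (3,9)]:
  edge (2,1)–(11,3): clear
  edge (11,3)–(11,10): clear
  edge (11,10)–(6,10): clear
  edge (6,10)–(3,9): clear
  edge (3,9)–(2,1): clear
  midpoint (37/2,20) outside
  → clear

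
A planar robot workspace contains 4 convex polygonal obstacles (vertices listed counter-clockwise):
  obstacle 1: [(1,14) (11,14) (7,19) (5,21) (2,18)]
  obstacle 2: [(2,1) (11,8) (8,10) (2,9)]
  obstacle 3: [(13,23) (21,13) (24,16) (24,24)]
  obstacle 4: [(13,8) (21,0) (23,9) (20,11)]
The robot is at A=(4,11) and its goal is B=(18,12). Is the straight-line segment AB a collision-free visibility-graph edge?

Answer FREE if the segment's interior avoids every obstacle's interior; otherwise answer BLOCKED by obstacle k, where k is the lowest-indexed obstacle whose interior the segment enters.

Obstacle 1 [(1,14) (11,14) (7,19) (5,21) (2,18)]:
  edge (1,14)–(11,14): clear
  edge (11,14)–(7,19): clear
  edge (7,19)–(5,21): clear
  edge (5,21)–(2,18): clear
  edge (2,18)–(1,14): clear
  midpoint (11,23/2) outside
  → clear
Obstacle 2 [(2,1) (11,8) (8,10) (2,9)]:
  edge (2,1)–(11,8): clear
  edge (11,8)–(8,10): clear
  edge (8,10)–(2,9): clear
  edge (2,9)–(2,1): clear
  midpoint (11,23/2) outside
  → clear
Obstacle 3 [(13,23) (21,13) (24,16) (24,24)]:
  edge (13,23)–(21,13): clear
  edge (21,13)–(24,16): clear
  edge (24,16)–(24,24): clear
  edge (24,24)–(13,23): clear
  midpoint (11,23/2) outside
  → clear
Obstacle 4 [(13,8) (21,0) (23,9) (20,11)]:
  edge (13,8)–(21,0): clear
  edge (21,0)–(23,9): clear
  edge (23,9)–(20,11): clear
  edge (20,11)–(13,8): clear
  midpoint (11,23/2) outside
  → clear

FREE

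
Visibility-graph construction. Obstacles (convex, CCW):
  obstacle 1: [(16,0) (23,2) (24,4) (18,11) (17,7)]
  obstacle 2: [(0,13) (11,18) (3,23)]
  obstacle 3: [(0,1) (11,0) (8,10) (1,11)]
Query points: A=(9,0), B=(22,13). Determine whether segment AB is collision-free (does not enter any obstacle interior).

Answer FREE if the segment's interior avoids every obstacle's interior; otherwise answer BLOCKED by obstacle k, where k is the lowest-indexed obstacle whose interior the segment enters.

BLOCKED by obstacle 1

Obstacle 1 [(16,0) (23,2) (24,4) (18,11) (17,7)]:
  edge (16,0)–(23,2): clear
  edge (23,2)–(24,4): clear
  edge (24,4)–(18,11): crosses AB
  edge (18,11)–(17,7): crosses AB
  edge (17,7)–(16,0): clear
  → BLOCKED
Obstacle 2 [(0,13) (11,18) (3,23)]:
  edge (0,13)–(11,18): clear
  edge (11,18)–(3,23): clear
  edge (3,23)–(0,13): clear
  midpoint (31/2,13/2) outside
  → clear
Obstacle 3 [(0,1) (11,0) (8,10) (1,11)]:
  edge (0,1)–(11,0): crosses AB
  edge (11,0)–(8,10): crosses AB
  edge (8,10)–(1,11): clear
  edge (1,11)–(0,1): clear
  → BLOCKED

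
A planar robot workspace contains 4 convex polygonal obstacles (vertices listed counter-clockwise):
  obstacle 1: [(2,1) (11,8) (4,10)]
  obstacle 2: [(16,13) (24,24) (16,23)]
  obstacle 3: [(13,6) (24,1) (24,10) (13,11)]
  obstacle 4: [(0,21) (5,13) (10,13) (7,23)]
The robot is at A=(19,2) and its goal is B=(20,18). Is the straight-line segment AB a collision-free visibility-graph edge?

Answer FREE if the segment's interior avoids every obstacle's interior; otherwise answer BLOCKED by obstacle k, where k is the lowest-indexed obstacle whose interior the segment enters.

BLOCKED by obstacle 3

Obstacle 1 [(2,1) (11,8) (4,10)]:
  edge (2,1)–(11,8): clear
  edge (11,8)–(4,10): clear
  edge (4,10)–(2,1): clear
  midpoint (39/2,10) outside
  → clear
Obstacle 2 [(16,13) (24,24) (16,23)]:
  edge (16,13)–(24,24): clear
  edge (24,24)–(16,23): clear
  edge (16,23)–(16,13): clear
  midpoint (39/2,10) outside
  → clear
Obstacle 3 [(13,6) (24,1) (24,10) (13,11)]:
  edge (13,6)–(24,1): crosses AB
  edge (24,1)–(24,10): clear
  edge (24,10)–(13,11): crosses AB
  edge (13,11)–(13,6): clear
  → BLOCKED
Obstacle 4 [(0,21) (5,13) (10,13) (7,23)]:
  edge (0,21)–(5,13): clear
  edge (5,13)–(10,13): clear
  edge (10,13)–(7,23): clear
  edge (7,23)–(0,21): clear
  midpoint (39/2,10) outside
  → clear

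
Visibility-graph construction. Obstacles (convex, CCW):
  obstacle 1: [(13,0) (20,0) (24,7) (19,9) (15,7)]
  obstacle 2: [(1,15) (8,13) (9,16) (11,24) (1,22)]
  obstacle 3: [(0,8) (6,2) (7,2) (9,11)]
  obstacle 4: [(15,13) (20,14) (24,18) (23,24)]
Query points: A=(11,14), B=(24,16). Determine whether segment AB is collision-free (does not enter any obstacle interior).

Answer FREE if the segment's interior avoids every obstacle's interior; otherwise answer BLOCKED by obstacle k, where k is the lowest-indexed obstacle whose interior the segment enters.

BLOCKED by obstacle 4

Obstacle 1 [(13,0) (20,0) (24,7) (19,9) (15,7)]:
  edge (13,0)–(20,0): clear
  edge (20,0)–(24,7): clear
  edge (24,7)–(19,9): clear
  edge (19,9)–(15,7): clear
  edge (15,7)–(13,0): clear
  midpoint (35/2,15) outside
  → clear
Obstacle 2 [(1,15) (8,13) (9,16) (11,24) (1,22)]:
  edge (1,15)–(8,13): clear
  edge (8,13)–(9,16): clear
  edge (9,16)–(11,24): clear
  edge (11,24)–(1,22): clear
  edge (1,22)–(1,15): clear
  midpoint (35/2,15) outside
  → clear
Obstacle 3 [(0,8) (6,2) (7,2) (9,11)]:
  edge (0,8)–(6,2): clear
  edge (6,2)–(7,2): clear
  edge (7,2)–(9,11): clear
  edge (9,11)–(0,8): clear
  midpoint (35/2,15) outside
  → clear
Obstacle 4 [(15,13) (20,14) (24,18) (23,24)]:
  edge (15,13)–(20,14): clear
  edge (20,14)–(24,18): crosses AB
  edge (24,18)–(23,24): clear
  edge (23,24)–(15,13): crosses AB
  → BLOCKED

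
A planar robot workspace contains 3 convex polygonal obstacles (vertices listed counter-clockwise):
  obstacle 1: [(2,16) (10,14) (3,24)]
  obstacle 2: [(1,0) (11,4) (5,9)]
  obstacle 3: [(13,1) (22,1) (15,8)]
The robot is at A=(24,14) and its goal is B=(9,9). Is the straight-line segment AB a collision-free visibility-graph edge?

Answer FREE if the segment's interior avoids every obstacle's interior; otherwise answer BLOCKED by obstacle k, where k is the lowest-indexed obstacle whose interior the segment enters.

FREE

Obstacle 1 [(2,16) (10,14) (3,24)]:
  edge (2,16)–(10,14): clear
  edge (10,14)–(3,24): clear
  edge (3,24)–(2,16): clear
  midpoint (33/2,23/2) outside
  → clear
Obstacle 2 [(1,0) (11,4) (5,9)]:
  edge (1,0)–(11,4): clear
  edge (11,4)–(5,9): clear
  edge (5,9)–(1,0): clear
  midpoint (33/2,23/2) outside
  → clear
Obstacle 3 [(13,1) (22,1) (15,8)]:
  edge (13,1)–(22,1): clear
  edge (22,1)–(15,8): clear
  edge (15,8)–(13,1): clear
  midpoint (33/2,23/2) outside
  → clear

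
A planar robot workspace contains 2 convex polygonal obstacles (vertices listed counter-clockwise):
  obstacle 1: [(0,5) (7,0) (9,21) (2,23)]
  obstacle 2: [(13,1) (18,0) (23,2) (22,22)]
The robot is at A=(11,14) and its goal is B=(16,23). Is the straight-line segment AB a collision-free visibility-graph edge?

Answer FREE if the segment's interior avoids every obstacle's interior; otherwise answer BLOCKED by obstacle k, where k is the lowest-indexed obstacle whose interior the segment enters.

Obstacle 1 [(0,5) (7,0) (9,21) (2,23)]:
  edge (0,5)–(7,0): clear
  edge (7,0)–(9,21): clear
  edge (9,21)–(2,23): clear
  edge (2,23)–(0,5): clear
  midpoint (27/2,37/2) outside
  → clear
Obstacle 2 [(13,1) (18,0) (23,2) (22,22)]:
  edge (13,1)–(18,0): clear
  edge (18,0)–(23,2): clear
  edge (23,2)–(22,22): clear
  edge (22,22)–(13,1): clear
  midpoint (27/2,37/2) outside
  → clear

FREE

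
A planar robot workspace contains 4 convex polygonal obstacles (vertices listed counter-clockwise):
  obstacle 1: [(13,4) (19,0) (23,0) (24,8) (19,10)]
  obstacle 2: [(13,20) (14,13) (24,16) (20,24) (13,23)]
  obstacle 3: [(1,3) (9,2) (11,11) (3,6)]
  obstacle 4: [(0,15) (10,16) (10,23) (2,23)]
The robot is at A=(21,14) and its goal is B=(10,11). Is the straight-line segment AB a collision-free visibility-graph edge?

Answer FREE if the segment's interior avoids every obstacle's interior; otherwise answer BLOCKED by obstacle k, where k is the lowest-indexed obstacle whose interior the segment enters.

Obstacle 1 [(13,4) (19,0) (23,0) (24,8) (19,10)]:
  edge (13,4)–(19,0): clear
  edge (19,0)–(23,0): clear
  edge (23,0)–(24,8): clear
  edge (24,8)–(19,10): clear
  edge (19,10)–(13,4): clear
  midpoint (31/2,25/2) outside
  → clear
Obstacle 2 [(13,20) (14,13) (24,16) (20,24) (13,23)]:
  edge (13,20)–(14,13): clear
  edge (14,13)–(24,16): clear
  edge (24,16)–(20,24): clear
  edge (20,24)–(13,23): clear
  edge (13,23)–(13,20): clear
  midpoint (31/2,25/2) outside
  → clear
Obstacle 3 [(1,3) (9,2) (11,11) (3,6)]:
  edge (1,3)–(9,2): clear
  edge (9,2)–(11,11): clear
  edge (11,11)–(3,6): clear
  edge (3,6)–(1,3): clear
  midpoint (31/2,25/2) outside
  → clear
Obstacle 4 [(0,15) (10,16) (10,23) (2,23)]:
  edge (0,15)–(10,16): clear
  edge (10,16)–(10,23): clear
  edge (10,23)–(2,23): clear
  edge (2,23)–(0,15): clear
  midpoint (31/2,25/2) outside
  → clear

FREE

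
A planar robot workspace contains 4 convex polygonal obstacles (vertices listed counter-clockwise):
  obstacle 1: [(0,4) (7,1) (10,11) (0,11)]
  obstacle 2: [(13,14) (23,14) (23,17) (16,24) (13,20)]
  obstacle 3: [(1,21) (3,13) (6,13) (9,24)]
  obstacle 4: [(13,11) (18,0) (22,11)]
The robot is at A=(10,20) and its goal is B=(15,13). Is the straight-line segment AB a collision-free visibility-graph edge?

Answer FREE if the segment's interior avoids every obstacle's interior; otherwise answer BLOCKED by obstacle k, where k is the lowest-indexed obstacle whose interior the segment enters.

Obstacle 1 [(0,4) (7,1) (10,11) (0,11)]:
  edge (0,4)–(7,1): clear
  edge (7,1)–(10,11): clear
  edge (10,11)–(0,11): clear
  edge (0,11)–(0,4): clear
  midpoint (25/2,33/2) outside
  → clear
Obstacle 2 [(13,14) (23,14) (23,17) (16,24) (13,20)]:
  edge (13,14)–(23,14): crosses AB
  edge (23,14)–(23,17): clear
  edge (23,17)–(16,24): clear
  edge (16,24)–(13,20): clear
  edge (13,20)–(13,14): crosses AB
  → BLOCKED
Obstacle 3 [(1,21) (3,13) (6,13) (9,24)]:
  edge (1,21)–(3,13): clear
  edge (3,13)–(6,13): clear
  edge (6,13)–(9,24): clear
  edge (9,24)–(1,21): clear
  midpoint (25/2,33/2) outside
  → clear
Obstacle 4 [(13,11) (18,0) (22,11)]:
  edge (13,11)–(18,0): clear
  edge (18,0)–(22,11): clear
  edge (22,11)–(13,11): clear
  midpoint (25/2,33/2) outside
  → clear

BLOCKED by obstacle 2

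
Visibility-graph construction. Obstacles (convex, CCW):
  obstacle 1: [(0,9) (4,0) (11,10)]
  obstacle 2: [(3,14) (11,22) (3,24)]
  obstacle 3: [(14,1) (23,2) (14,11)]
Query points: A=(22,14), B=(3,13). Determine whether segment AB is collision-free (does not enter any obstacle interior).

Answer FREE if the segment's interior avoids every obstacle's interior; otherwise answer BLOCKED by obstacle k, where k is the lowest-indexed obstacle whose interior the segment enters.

Obstacle 1 [(0,9) (4,0) (11,10)]:
  edge (0,9)–(4,0): clear
  edge (4,0)–(11,10): clear
  edge (11,10)–(0,9): clear
  midpoint (25/2,27/2) outside
  → clear
Obstacle 2 [(3,14) (11,22) (3,24)]:
  edge (3,14)–(11,22): clear
  edge (11,22)–(3,24): clear
  edge (3,24)–(3,14): clear
  midpoint (25/2,27/2) outside
  → clear
Obstacle 3 [(14,1) (23,2) (14,11)]:
  edge (14,1)–(23,2): clear
  edge (23,2)–(14,11): clear
  edge (14,11)–(14,1): clear
  midpoint (25/2,27/2) outside
  → clear

FREE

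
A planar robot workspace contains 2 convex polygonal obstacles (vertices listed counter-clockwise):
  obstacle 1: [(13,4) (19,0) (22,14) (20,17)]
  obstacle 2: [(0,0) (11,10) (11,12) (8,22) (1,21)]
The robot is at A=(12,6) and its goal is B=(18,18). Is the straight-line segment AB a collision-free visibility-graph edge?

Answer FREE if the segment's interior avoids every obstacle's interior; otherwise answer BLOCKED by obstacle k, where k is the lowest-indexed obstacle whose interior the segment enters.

FREE

Obstacle 1 [(13,4) (19,0) (22,14) (20,17)]:
  edge (13,4)–(19,0): clear
  edge (19,0)–(22,14): clear
  edge (22,14)–(20,17): clear
  edge (20,17)–(13,4): clear
  midpoint (15,12) outside
  → clear
Obstacle 2 [(0,0) (11,10) (11,12) (8,22) (1,21)]:
  edge (0,0)–(11,10): clear
  edge (11,10)–(11,12): clear
  edge (11,12)–(8,22): clear
  edge (8,22)–(1,21): clear
  edge (1,21)–(0,0): clear
  midpoint (15,12) outside
  → clear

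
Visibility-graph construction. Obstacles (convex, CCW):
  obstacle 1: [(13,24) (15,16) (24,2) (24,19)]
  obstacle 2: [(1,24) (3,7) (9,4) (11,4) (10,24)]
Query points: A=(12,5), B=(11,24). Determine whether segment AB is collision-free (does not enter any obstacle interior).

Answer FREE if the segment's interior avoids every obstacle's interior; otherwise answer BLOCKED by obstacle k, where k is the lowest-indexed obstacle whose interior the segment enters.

Obstacle 1 [(13,24) (15,16) (24,2) (24,19)]:
  edge (13,24)–(15,16): clear
  edge (15,16)–(24,2): clear
  edge (24,2)–(24,19): clear
  edge (24,19)–(13,24): clear
  midpoint (23/2,29/2) outside
  → clear
Obstacle 2 [(1,24) (3,7) (9,4) (11,4) (10,24)]:
  edge (1,24)–(3,7): clear
  edge (3,7)–(9,4): clear
  edge (9,4)–(11,4): clear
  edge (11,4)–(10,24): clear
  edge (10,24)–(1,24): clear
  midpoint (23/2,29/2) outside
  → clear

FREE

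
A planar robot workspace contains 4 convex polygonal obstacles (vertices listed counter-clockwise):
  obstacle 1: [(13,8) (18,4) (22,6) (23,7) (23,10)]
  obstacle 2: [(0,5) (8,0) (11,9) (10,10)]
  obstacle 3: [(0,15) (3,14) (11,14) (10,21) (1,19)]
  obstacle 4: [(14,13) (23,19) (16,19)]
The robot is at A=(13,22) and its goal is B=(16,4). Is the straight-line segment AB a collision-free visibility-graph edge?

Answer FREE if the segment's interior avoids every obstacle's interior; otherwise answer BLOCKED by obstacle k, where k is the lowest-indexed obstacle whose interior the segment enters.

BLOCKED by obstacle 1

Obstacle 1 [(13,8) (18,4) (22,6) (23,7) (23,10)]:
  edge (13,8)–(18,4): crosses AB
  edge (18,4)–(22,6): clear
  edge (22,6)–(23,7): clear
  edge (23,7)–(23,10): clear
  edge (23,10)–(13,8): crosses AB
  → BLOCKED
Obstacle 2 [(0,5) (8,0) (11,9) (10,10)]:
  edge (0,5)–(8,0): clear
  edge (8,0)–(11,9): clear
  edge (11,9)–(10,10): clear
  edge (10,10)–(0,5): clear
  midpoint (29/2,13) outside
  → clear
Obstacle 3 [(0,15) (3,14) (11,14) (10,21) (1,19)]:
  edge (0,15)–(3,14): clear
  edge (3,14)–(11,14): clear
  edge (11,14)–(10,21): clear
  edge (10,21)–(1,19): clear
  edge (1,19)–(0,15): clear
  midpoint (29/2,13) outside
  → clear
Obstacle 4 [(14,13) (23,19) (16,19)]:
  edge (14,13)–(23,19): crosses AB
  edge (23,19)–(16,19): clear
  edge (16,19)–(14,13): crosses AB
  → BLOCKED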